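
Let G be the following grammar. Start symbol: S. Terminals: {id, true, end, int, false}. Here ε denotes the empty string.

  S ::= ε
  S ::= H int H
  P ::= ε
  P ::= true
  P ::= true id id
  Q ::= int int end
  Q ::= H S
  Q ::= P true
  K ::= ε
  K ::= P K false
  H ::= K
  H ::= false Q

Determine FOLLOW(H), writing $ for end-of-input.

{$, false, int, true}

FIRST(P) = {ε, true}
FIRST(K) = {ε, false, true}  (via P K false)
FIRST(H) = {ε, false, true}  (via K)
FIRST(S) = {ε, false, int, true}  (via H int H)
FIRST(Q) = {ε, false, int, true}  (via H S, P true)
FOLLOW(S) includes $ since S is the start symbol.
FOLLOW(P): in Q::=P true, P is followed by true with FIRST {true}; in K::=P K false, P is followed by K false with FIRST {false, true}. Thus FOLLOW(P) = {false, true}.
FOLLOW(S): in Q::=H S, the suffix after S is empty, so FOLLOW(S) ⊇ FOLLOW(Q) = {$, false, int, true}. Thus FOLLOW(S) = {$, false, int, true}.
FOLLOW(Q): in H::=false Q, the suffix after Q is empty, so FOLLOW(Q) ⊇ FOLLOW(H) = {$, false, int, true}. Thus FOLLOW(Q) = {$, false, int, true}.
FOLLOW(H): in S::=H int H (occurrence 1), H is followed by int H with FIRST {int}; in S::=H int H (occurrence 2), the suffix after H is empty, so FOLLOW(H) ⊇ FOLLOW(S) = {$, false, int, true}; in Q::=H S, H is followed by S with FIRST {ε, false, int, true}; in Q::=H S, the suffix after H is nullable, so FOLLOW(H) ⊇ FOLLOW(Q) = {$, false, int, true}. Thus FOLLOW(H) = {$, false, int, true}.
FOLLOW(K): in K::=P K false, K is followed by false with FIRST {false}; in H::=K, the suffix after K is empty, so FOLLOW(K) ⊇ FOLLOW(H) = {$, false, int, true}. Thus FOLLOW(K) = {$, false, int, true}.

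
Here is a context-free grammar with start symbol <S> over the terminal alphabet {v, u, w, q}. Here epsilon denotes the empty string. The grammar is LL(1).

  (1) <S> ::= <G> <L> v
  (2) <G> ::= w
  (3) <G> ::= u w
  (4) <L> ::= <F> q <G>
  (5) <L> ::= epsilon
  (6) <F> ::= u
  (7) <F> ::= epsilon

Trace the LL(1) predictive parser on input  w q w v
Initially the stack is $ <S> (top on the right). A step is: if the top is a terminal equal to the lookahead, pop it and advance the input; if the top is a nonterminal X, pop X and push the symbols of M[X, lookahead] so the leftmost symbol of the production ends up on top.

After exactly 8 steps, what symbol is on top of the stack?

v

step 1: stack=$ <S>  input=w q w v $  — expand <S> ::= <G> <L> v
step 2: stack=$ v <L> <G>  input=w q w v $  — expand <G> ::= w
step 3: stack=$ v <L> w  input=w q w v $  — match w
step 4: stack=$ v <L>  input=q w v $  — expand <L> ::= <F> q <G>
step 5: stack=$ v <G> q <F>  input=q w v $  — expand <F> ::= epsilon
step 6: stack=$ v <G> q  input=q w v $  — match q
step 7: stack=$ v <G>  input=w v $  — expand <G> ::= w
step 8: stack=$ v w  input=w v $  — match w
Stack after step 8: $ v (top = v).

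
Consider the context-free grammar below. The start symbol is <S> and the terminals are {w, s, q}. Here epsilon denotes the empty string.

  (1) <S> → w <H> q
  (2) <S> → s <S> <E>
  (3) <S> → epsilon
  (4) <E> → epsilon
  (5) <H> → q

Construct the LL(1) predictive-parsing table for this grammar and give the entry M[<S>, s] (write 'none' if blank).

FIRST(<S>): from <S>→w <H> q we get {w}; from <S>→s <S> <E> we get {s}; from <S>→epsilon we get {epsilon}. So FIRST(<S>) = {epsilon, s, w}.
FIRST(<E>): from <E>→epsilon we get {epsilon}. So FIRST(<E>) = {epsilon}.
FIRST(<H>): from <H>→q we get {q}. So FIRST(<H>) = {q}.
FOLLOW(<S>) includes $ since <S> is the start symbol.
FOLLOW(<S>): in <S>→s <S> <E>, <S> is followed by <E> with FIRST {epsilon}; in <S>→s <S> <E>, the suffix after <S> is nullable (adds nothing new). Thus FOLLOW(<S>) = {$}.
For <S> → w <H> q: FIRST(w <H> q) = {w}, so it goes in M[<S>, t] for t ∈ {w}.
For <S> → s <S> <E>: FIRST(s <S> <E>) = {s}, so it goes in M[<S>, t] for t ∈ {s}.
For <S> → epsilon: FIRST(epsilon) = {epsilon}, so it goes in M[<S>, t] for t ∈ {}; since epsilon ∈ FIRST, also for every t ∈ FOLLOW(<S>) = {$}.

<S> → s <S> <E>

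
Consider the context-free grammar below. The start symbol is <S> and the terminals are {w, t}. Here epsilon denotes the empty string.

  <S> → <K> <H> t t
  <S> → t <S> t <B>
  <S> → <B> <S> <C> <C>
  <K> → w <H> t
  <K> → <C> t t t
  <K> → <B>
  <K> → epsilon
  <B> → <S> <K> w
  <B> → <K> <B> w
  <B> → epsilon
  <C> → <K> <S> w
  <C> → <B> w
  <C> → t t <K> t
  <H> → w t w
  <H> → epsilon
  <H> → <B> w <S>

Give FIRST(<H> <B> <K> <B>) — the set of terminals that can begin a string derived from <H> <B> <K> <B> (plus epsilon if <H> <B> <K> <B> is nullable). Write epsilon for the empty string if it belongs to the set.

{epsilon, t, w}

FIRST(<S>) = {t, w}  (via <K> <H> t t, <B> <S> <C> <C>)
FIRST(<K>) = {epsilon, t, w}  (via <C> t t t, <B>)
FIRST(<B>) = {epsilon, t, w}  (via <S> <K> w, <K> <B> w)
FIRST(<C>) = {t, w}  (via <K> <S> w, <B> w)
FIRST(<H>) = {epsilon, t, w}  (via <B> w <S>)
FIRST(<H> <B> <K> <B>): take FIRST of each symbol in turn, carrying on past any symbol whose FIRST contains epsilon; result {epsilon, t, w}.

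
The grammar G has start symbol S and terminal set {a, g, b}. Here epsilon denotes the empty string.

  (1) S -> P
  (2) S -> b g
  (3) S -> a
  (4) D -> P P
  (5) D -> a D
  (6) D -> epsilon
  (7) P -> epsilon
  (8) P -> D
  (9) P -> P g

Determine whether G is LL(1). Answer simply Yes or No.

No

FIRST(S) = {epsilon, a, b, g}
FIRST(D) = {epsilon, a, g}
FIRST(P) = {epsilon, a, g}
FOLLOW(S) = {$}
FOLLOW(D) = {$, a, g}
FOLLOW(P) = {$, a, g}
Cell M[D, $] receives both D -> P P and D -> epsilon — the grammar is not LL(1).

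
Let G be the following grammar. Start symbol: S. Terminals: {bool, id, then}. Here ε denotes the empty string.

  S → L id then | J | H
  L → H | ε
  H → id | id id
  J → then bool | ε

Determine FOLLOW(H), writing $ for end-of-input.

{$, id}

FIRST(H): from H→id we get {id}; from H→id id we get {id}. So FIRST(H) = {id}.
FIRST(J): from J→then bool we get {then}; from J→ε we get {ε}. So FIRST(J) = {ε, then}.
FIRST(L): from L→H we get {id}; from L→ε we get {ε}. So FIRST(L) = {ε, id}.
FIRST(S): from S→L id then we get {id}; from S→J we get {ε, then}; from S→H we get {id}. So FIRST(S) = {ε, id, then}.
FOLLOW(S) includes $ since S is the start symbol.
FOLLOW(S): S appears on no right-hand side. Thus FOLLOW(S) = {$}.
FOLLOW(L): in S→L id then, L is followed by id then with FIRST {id}. Thus FOLLOW(L) = {id}.
FOLLOW(H): in S→H, the suffix after H is empty, so FOLLOW(H) ⊇ FOLLOW(S) = {$}; in L→H, the suffix after H is empty, so FOLLOW(H) ⊇ FOLLOW(L) = {id}. Thus FOLLOW(H) = {$, id}.
FOLLOW(J): in S→J, the suffix after J is empty, so FOLLOW(J) ⊇ FOLLOW(S) = {$}. Thus FOLLOW(J) = {$}.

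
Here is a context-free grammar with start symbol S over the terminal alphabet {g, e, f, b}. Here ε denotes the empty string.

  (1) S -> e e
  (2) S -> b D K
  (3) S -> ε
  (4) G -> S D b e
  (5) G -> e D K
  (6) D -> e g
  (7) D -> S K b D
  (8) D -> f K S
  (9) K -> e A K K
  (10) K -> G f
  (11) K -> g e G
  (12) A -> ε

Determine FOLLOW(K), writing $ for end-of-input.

{$, b, e, f, g}

FIRST(S) = {ε, b, e}
FIRST(A) = {ε}
FIRST(G) = {b, e, f, g}  (via S D b e)
FIRST(K) = {b, e, f, g}  (via G f)
FIRST(D) = {b, e, f, g}  (via S K b D)
FOLLOW(S) includes $ since S is the start symbol.
FOLLOW(D): in S->b D K, D is followed by K with FIRST {b, e, f, g}; in G->S D b e, D is followed by b e with FIRST {b}; in G->e D K, D is followed by K with FIRST {b, e, f, g}; in D->S K b D, the suffix after D is empty (adds nothing new). Thus FOLLOW(D) = {b, e, f, g}.
FOLLOW(S): in G->S D b e, S is followed by D b e with FIRST {b, e, f, g}; in D->S K b D, S is followed by K b D with FIRST {b, e, f, g}; in D->f K S, the suffix after S is empty, so FOLLOW(S) ⊇ FOLLOW(D) = {b, e, f, g}. Thus FOLLOW(S) = {$, b, e, f, g}.
FOLLOW(A): in K->e A K K, A is followed by K K with FIRST {b, e, f, g}. Thus FOLLOW(A) = {b, e, f, g}.
FOLLOW(G): in K->G f, G is followed by f with FIRST {f}; in K->g e G, the suffix after G is empty, so FOLLOW(G) ⊇ FOLLOW(K) = {$, b, e, f, g}. Thus FOLLOW(G) = {$, b, e, f, g}.
FOLLOW(K): in S->b D K, the suffix after K is empty, so FOLLOW(K) ⊇ FOLLOW(S) = {$, b, e, f, g}; in G->e D K, the suffix after K is empty, so FOLLOW(K) ⊇ FOLLOW(G) = {$, b, e, f, g}; in D->S K b D, K is followed by b D with FIRST {b}; in D->f K S, K is followed by S with FIRST {ε, b, e}; in D->f K S, the suffix after K is nullable, so FOLLOW(K) ⊇ FOLLOW(D) = {b, e, f, g}; in K->e A K K (occurrence 1), K is followed by K with FIRST {b, e, f, g}; in K->e A K K (occurrence 2), the suffix after K is empty (adds nothing new). Thus FOLLOW(K) = {$, b, e, f, g}.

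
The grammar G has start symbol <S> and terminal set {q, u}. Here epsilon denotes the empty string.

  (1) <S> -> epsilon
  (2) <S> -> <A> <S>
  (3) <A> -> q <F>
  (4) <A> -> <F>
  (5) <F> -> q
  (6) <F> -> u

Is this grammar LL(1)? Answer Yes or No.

No

FIRST(<S>) = {epsilon, q, u}
FIRST(<A>) = {q, u}
FIRST(<F>) = {q, u}
FOLLOW(<S>) = {$}
FOLLOW(<A>) = {$, q, u}
FOLLOW(<F>) = {$, q, u}
Cell M[<A>, q] receives both <A> -> q <F> and <A> -> <F> — the grammar is not LL(1).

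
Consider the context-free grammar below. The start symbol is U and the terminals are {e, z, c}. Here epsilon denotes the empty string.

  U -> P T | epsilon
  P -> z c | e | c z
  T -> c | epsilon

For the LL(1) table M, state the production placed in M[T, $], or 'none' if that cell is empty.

T -> epsilon

FIRST(P) = {c, e, z}
FIRST(T) = {epsilon, c}
FIRST(U) = {epsilon, c, e, z}  (via P T)
FOLLOW(U) includes $ since U is the start symbol.
FOLLOW(U): U appears on no right-hand side. Thus FOLLOW(U) = {$}.
FOLLOW(T): in U->P T, the suffix after T is empty, so FOLLOW(T) ⊇ FOLLOW(U) = {$}. Thus FOLLOW(T) = {$}.
For T -> c: FIRST(c) = {c}, so it goes in M[T, t] for t ∈ {c}.
For T -> epsilon: FIRST(epsilon) = {epsilon}, so it goes in M[T, t] for t ∈ {}; since epsilon ∈ FIRST, also for every t ∈ FOLLOW(T) = {$}.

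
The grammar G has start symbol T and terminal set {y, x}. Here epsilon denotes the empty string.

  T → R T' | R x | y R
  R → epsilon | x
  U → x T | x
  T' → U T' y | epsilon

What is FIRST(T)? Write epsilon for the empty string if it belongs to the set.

{epsilon, x, y}

FIRST(R): from R→epsilon we get {epsilon}; from R→x we get {x}. So FIRST(R) = {epsilon, x}.
FIRST(U): from U→x T we get {x}; from U→x we get {x}. So FIRST(U) = {x}.
FIRST(T'): from T'→U T' y we get {x}; from T'→epsilon we get {epsilon}. So FIRST(T') = {epsilon, x}.
FIRST(T): from T→R T' we get {epsilon, x}; from T→R x we get {x}; from T→y R we get {y}. So FIRST(T) = {epsilon, x, y}.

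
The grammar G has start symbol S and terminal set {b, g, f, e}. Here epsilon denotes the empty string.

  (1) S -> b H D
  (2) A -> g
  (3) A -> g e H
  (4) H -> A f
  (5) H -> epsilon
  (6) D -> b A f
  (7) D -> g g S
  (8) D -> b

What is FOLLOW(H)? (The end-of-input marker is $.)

FIRST(S): from S->b H D we get {b}. So FIRST(S) = {b}.
FIRST(A): from A->g we get {g}; from A->g e H we get {g}. So FIRST(A) = {g}.
FIRST(D): from D->b A f we get {b}; from D->g g S we get {g}; from D->b we get {b}. So FIRST(D) = {b, g}.
FIRST(H): from H->A f we get {g}; from H->epsilon we get {epsilon}. So FIRST(H) = {epsilon, g}.
FOLLOW(S) includes $ since S is the start symbol.
FOLLOW(A): in H->A f, A is followed by f with FIRST {f}; in D->b A f, A is followed by f with FIRST {f}. Thus FOLLOW(A) = {f}.
FOLLOW(H): in S->b H D, H is followed by D with FIRST {b, g}; in A->g e H, the suffix after H is empty, so FOLLOW(H) ⊇ FOLLOW(A) = {f}. Thus FOLLOW(H) = {b, f, g}.
FOLLOW(S): in D->g g S, the suffix after S is empty, so FOLLOW(S) ⊇ FOLLOW(D) = {$}. Thus FOLLOW(S) = {$}.
FOLLOW(D): in S->b H D, the suffix after D is empty, so FOLLOW(D) ⊇ FOLLOW(S) = {$}. Thus FOLLOW(D) = {$}.

{b, f, g}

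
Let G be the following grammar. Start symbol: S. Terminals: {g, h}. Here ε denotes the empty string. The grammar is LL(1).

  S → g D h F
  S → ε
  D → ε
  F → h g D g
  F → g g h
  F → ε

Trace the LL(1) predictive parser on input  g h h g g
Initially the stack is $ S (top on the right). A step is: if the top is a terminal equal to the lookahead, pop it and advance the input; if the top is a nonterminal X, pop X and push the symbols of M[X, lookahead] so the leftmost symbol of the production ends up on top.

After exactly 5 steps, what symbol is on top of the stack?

step 1: stack=$ S  input=g h h g g $  — expand S → g D h F
step 2: stack=$ F h D g  input=g h h g g $  — match g
step 3: stack=$ F h D  input=h h g g $  — expand D → ε
step 4: stack=$ F h  input=h h g g $  — match h
step 5: stack=$ F  input=h g g $  — expand F → h g D g
Stack after step 5: $ g D g h (top = h).

h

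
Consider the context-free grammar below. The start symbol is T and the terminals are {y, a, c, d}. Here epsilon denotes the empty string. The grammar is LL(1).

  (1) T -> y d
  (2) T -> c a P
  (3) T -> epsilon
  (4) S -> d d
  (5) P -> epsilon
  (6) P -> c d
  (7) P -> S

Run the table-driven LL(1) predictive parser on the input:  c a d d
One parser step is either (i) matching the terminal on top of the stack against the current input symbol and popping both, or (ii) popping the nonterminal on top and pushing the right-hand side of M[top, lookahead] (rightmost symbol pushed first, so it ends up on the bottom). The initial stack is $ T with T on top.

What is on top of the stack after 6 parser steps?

d

step 1: stack=$ T  input=c a d d $  — expand T -> c a P
step 2: stack=$ P a c  input=c a d d $  — match c
step 3: stack=$ P a  input=a d d $  — match a
step 4: stack=$ P  input=d d $  — expand P -> S
step 5: stack=$ S  input=d d $  — expand S -> d d
step 6: stack=$ d d  input=d d $  — match d
Stack after step 6: $ d (top = d).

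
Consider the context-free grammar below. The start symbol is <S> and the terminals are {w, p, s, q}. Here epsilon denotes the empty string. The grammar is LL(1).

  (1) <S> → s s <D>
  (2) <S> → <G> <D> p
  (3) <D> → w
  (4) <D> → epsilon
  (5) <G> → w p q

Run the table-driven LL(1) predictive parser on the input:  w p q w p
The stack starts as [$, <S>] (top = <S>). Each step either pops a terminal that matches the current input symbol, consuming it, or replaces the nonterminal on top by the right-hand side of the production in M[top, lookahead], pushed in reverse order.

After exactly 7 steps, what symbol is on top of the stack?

     Stack          Input        Action
  1  $ <S>          w p q w p $  expand <S> → <G> <D> p
  2  $ p <D> <G>    w p q w p $  expand <G> → w p q
  3  $ p <D> q p w  w p q w p $  match w
  4  $ p <D> q p    p q w p $    match p
  5  $ p <D> q      q w p $      match q
  6  $ p <D>        w p $        expand <D> → w
  7  $ p w          w p $        match w
Stack after step 7: $ p (top = p).

p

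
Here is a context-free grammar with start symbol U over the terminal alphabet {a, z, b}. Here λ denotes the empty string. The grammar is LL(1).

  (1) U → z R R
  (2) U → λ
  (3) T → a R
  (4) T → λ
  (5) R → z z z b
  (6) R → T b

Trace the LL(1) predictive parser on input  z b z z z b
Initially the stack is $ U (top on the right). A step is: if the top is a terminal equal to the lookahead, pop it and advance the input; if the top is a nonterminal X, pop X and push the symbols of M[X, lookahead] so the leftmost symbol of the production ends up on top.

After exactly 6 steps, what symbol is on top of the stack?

z

     Stack    Input          Action
  1  $ U      z b z z z b $  expand U → z R R
  2  $ R R z  z b z z z b $  match z
  3  $ R R    b z z z b $    expand R → T b
  4  $ R b T  b z z z b $    expand T → λ
  5  $ R b    b z z z b $    match b
  6  $ R      z z z b $      expand R → z z z b
Stack after step 6: $ b z z z (top = z).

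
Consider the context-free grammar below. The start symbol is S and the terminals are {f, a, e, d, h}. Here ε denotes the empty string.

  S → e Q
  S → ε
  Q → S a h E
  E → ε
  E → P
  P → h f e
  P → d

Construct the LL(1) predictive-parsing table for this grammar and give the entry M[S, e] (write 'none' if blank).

FIRST(S): from S→e Q we get {e}; from S→ε we get {ε}. So FIRST(S) = {ε, e}.
FIRST(P): from P→h f e we get {h}; from P→d we get {d}. So FIRST(P) = {d, h}.
FIRST(Q): from Q→S a h E we get {a, e}. So FIRST(Q) = {a, e}.
FIRST(E): from E→ε we get {ε}; from E→P we get {d, h}. So FIRST(E) = {ε, d, h}.
FOLLOW(S) includes $ since S is the start symbol.
FOLLOW(S): in Q→S a h E, S is followed by a h E with FIRST {a}. Thus FOLLOW(S) = {$, a}.
For S → e Q: FIRST(e Q) = {e}, so it goes in M[S, t] for t ∈ {e}.
For S → ε: FIRST(ε) = {ε}, so it goes in M[S, t] for t ∈ {}; since ε ∈ FIRST, also for every t ∈ FOLLOW(S) = {$, a}.

S → e Q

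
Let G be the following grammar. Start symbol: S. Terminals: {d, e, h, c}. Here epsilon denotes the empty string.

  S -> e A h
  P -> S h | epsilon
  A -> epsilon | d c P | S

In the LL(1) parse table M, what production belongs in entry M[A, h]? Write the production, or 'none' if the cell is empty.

FIRST(S): from S->e A h we get {e}. So FIRST(S) = {e}.
FIRST(P): from P->S h we get {e}; from P->epsilon we get {epsilon}. So FIRST(P) = {epsilon, e}.
FIRST(A): from A->epsilon we get {epsilon}; from A->d c P we get {d}; from A->S we get {e}. So FIRST(A) = {epsilon, d, e}.
FOLLOW(S) includes $ since S is the start symbol.
FOLLOW(A): in S->e A h, A is followed by h with FIRST {h}. Thus FOLLOW(A) = {h}.
For A -> epsilon: FIRST(epsilon) = {epsilon}, so it goes in M[A, t] for t ∈ {}; since epsilon ∈ FIRST, also for every t ∈ FOLLOW(A) = {h}.
For A -> d c P: FIRST(d c P) = {d}, so it goes in M[A, t] for t ∈ {d}.
For A -> S: FIRST(S) = {e}, so it goes in M[A, t] for t ∈ {e}.

A -> epsilon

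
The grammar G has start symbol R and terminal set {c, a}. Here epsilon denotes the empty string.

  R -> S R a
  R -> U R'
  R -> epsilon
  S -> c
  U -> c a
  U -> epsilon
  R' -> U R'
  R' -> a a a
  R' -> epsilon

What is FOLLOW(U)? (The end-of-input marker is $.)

FIRST(S) = {c}
FIRST(U) = {epsilon, c}
FIRST(R') = {epsilon, a, c}  (via U R')
FIRST(R) = {epsilon, a, c}  (via S R a, U R')
FOLLOW(R) includes $ since R is the start symbol.
FOLLOW(R): in R->S R a, R is followed by a with FIRST {a}. Thus FOLLOW(R) = {$, a}.
FOLLOW(S): in R->S R a, S is followed by R a with FIRST {a, c}. Thus FOLLOW(S) = {a, c}.
FOLLOW(R'): in R->U R', the suffix after R' is empty, so FOLLOW(R') ⊇ FOLLOW(R) = {$, a}; in R'->U R', the suffix after R' is empty (adds nothing new). Thus FOLLOW(R') = {$, a}.
FOLLOW(U): in R->U R', U is followed by R' with FIRST {epsilon, a, c}; in R->U R', the suffix after U is nullable, so FOLLOW(U) ⊇ FOLLOW(R) = {$, a}; in R'->U R', U is followed by R' with FIRST {epsilon, a, c}; in R'->U R', the suffix after U is nullable, so FOLLOW(U) ⊇ FOLLOW(R') = {$, a}. Thus FOLLOW(U) = {$, a, c}.

{$, a, c}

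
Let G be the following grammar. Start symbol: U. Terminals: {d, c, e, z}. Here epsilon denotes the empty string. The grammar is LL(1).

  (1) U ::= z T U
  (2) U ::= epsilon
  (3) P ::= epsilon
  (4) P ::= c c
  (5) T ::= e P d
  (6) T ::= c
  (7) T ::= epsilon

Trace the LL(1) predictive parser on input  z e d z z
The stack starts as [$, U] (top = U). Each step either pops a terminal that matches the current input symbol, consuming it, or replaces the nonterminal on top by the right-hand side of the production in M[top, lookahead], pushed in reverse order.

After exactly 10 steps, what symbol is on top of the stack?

z

      Stack      Input        Action
   1  $ U        z e d z z $  expand U ::= z T U
   2  $ U T z    z e d z z $  match z
   3  $ U T      e d z z $    expand T ::= e P d
   4  $ U d P e  e d z z $    match e
   5  $ U d P    d z z $      expand P ::= epsilon
   6  $ U d      d z z $      match d
   7  $ U        z z $        expand U ::= z T U
   8  $ U T z    z z $        match z
   9  $ U T      z $          expand T ::= epsilon
  10  $ U        z $          expand U ::= z T U
Stack after step 10: $ U T z (top = z).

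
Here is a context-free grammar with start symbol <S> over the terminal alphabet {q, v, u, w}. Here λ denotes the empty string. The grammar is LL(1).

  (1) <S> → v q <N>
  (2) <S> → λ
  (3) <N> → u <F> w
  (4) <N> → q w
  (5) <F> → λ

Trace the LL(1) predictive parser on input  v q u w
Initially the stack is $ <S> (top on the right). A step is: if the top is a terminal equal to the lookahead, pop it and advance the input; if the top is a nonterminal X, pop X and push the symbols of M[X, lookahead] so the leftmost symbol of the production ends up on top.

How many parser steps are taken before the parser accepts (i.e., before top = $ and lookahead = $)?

7

step 1: stack=$ <S>  input=v q u w $  — expand <S> → v q <N>
step 2: stack=$ <N> q v  input=v q u w $  — match v
step 3: stack=$ <N> q  input=q u w $  — match q
step 4: stack=$ <N>  input=u w $  — expand <N> → u <F> w
step 5: stack=$ w <F> u  input=u w $  — match u
step 6: stack=$ w <F>  input=w $  — expand <F> → λ
step 7: stack=$ w  input=w $  — match w
Accept reached after 7 steps.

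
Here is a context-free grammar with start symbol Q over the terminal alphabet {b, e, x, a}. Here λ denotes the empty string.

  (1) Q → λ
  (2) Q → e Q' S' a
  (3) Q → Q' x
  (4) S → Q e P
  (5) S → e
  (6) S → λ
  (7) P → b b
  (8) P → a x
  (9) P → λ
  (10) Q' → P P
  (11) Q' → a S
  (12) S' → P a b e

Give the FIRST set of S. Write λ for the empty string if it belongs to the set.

FIRST(P): from P→b b we get {b}; from P→a x we get {a}; from P→λ we get {λ}. So FIRST(P) = {λ, a, b}.
FIRST(Q'): from Q'→P P we get {λ, a, b}; from Q'→a S we get {a}. So FIRST(Q') = {λ, a, b}.
FIRST(S'): from S'→P a b e we get {a, b}. So FIRST(S') = {a, b}.
FIRST(Q): from Q→λ we get {λ}; from Q→e Q' S' a we get {e}; from Q→Q' x we get {a, b, x}. So FIRST(Q) = {λ, a, b, e, x}.
FIRST(S): from S→Q e P we get {a, b, e, x}; from S→e we get {e}; from S→λ we get {λ}. So FIRST(S) = {λ, a, b, e, x}.

{λ, a, b, e, x}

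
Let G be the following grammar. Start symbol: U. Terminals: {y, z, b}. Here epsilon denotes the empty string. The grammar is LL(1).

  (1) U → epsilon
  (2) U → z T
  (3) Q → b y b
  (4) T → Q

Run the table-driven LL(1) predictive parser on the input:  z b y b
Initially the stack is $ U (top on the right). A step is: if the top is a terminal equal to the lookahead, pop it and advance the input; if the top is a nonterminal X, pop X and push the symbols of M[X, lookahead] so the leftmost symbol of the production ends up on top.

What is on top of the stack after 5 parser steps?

step 1: stack=$ U  input=z b y b $  — expand U → z T
step 2: stack=$ T z  input=z b y b $  — match z
step 3: stack=$ T  input=b y b $  — expand T → Q
step 4: stack=$ Q  input=b y b $  — expand Q → b y b
step 5: stack=$ b y b  input=b y b $  — match b
Stack after step 5: $ b y (top = y).

y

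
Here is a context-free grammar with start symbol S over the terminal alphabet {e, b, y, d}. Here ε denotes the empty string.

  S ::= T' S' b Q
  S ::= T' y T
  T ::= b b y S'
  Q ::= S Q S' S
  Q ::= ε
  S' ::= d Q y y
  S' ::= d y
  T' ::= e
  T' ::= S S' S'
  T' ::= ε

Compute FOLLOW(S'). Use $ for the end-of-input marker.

FIRST(T) = {b}
FIRST(S') = {d}
FIRST(S) = {d, e, y}  (via T' S' b Q, T' y T)
FIRST(Q) = {ε, d, e, y}  (via S Q S' S)
FIRST(T') = {ε, d, e, y}  (via S S' S')
FOLLOW(S) includes $ since S is the start symbol.
FOLLOW(T'): in S::=T' S' b Q, T' is followed by S' b Q with FIRST {d}; in S::=T' y T, T' is followed by y T with FIRST {y}. Thus FOLLOW(T') = {d, y}.
FOLLOW(S): in Q::=S Q S' S (occurrence 1), S is followed by Q S' S with FIRST {d, e, y}; in Q::=S Q S' S (occurrence 2), the suffix after S is empty, so FOLLOW(S) ⊇ FOLLOW(Q) = {$, d, e, y}; in T'::=S S' S', S is followed by S' S' with FIRST {d}. Thus FOLLOW(S) = {$, d, e, y}.
FOLLOW(T): in S::=T' y T, the suffix after T is empty, so FOLLOW(T) ⊇ FOLLOW(S) = {$, d, e, y}. Thus FOLLOW(T) = {$, d, e, y}.
FOLLOW(Q): in S::=T' S' b Q, the suffix after Q is empty, so FOLLOW(Q) ⊇ FOLLOW(S) = {$, d, e, y}; in Q::=S Q S' S, Q is followed by S' S with FIRST {d}; in S'::=d Q y y, Q is followed by y y with FIRST {y}. Thus FOLLOW(Q) = {$, d, e, y}.
FOLLOW(S'): in S::=T' S' b Q, S' is followed by b Q with FIRST {b}; in T::=b b y S', the suffix after S' is empty, so FOLLOW(S') ⊇ FOLLOW(T) = {$, d, e, y}; in Q::=S Q S' S, S' is followed by S with FIRST {d, e, y}; in T'::=S S' S' (occurrence 1), S' is followed by S' with FIRST {d}; in T'::=S S' S' (occurrence 2), the suffix after S' is empty, so FOLLOW(S') ⊇ FOLLOW(T') = {d, y}. Thus FOLLOW(S') = {$, b, d, e, y}.

{$, b, d, e, y}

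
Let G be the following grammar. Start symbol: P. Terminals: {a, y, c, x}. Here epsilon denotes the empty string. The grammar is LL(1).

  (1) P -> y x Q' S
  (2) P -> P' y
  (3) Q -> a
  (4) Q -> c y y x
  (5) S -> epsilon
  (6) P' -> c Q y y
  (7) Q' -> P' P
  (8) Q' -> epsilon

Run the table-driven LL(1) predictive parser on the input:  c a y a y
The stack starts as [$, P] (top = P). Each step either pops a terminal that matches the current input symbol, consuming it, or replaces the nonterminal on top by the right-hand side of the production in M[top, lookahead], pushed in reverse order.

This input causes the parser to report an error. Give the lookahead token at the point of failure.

a

step 1: stack=$ P  input=c a y a y $  — expand P -> P' y
step 2: stack=$ y P'  input=c a y a y $  — expand P' -> c Q y y
step 3: stack=$ y y y Q c  input=c a y a y $  — match c
step 4: stack=$ y y y Q  input=a y a y $  — expand Q -> a
step 5: stack=$ y y y a  input=a y a y $  — match a
step 6: stack=$ y y y  input=y a y $  — match y
step 7: stack=$ y y  input=a y $  — error: top is terminal y but lookahead is a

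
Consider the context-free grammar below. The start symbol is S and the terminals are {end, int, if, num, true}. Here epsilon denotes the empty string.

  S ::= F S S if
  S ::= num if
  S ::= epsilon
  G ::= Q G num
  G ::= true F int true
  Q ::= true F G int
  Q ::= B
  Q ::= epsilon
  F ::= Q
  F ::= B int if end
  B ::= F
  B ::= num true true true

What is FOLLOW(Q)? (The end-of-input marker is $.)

FIRST(S): from S::=F S S if we get {if, int, num, true}; from S::=num if we get {num}; from S::=epsilon we get {epsilon}. So FIRST(S) = {epsilon, if, int, num, true}.
FIRST(G): from G::=Q G num we get {int, num, true}; from G::=true F int true we get {true}. So FIRST(G) = {int, num, true}.
FIRST(Q): from Q::=true F G int we get {true}; from Q::=B we get {epsilon, int, num, true}; from Q::=epsilon we get {epsilon}. So FIRST(Q) = {epsilon, int, num, true}.
FIRST(F): from F::=Q we get {epsilon, int, num, true}; from F::=B int if end we get {int, num, true}. So FIRST(F) = {epsilon, int, num, true}.
FIRST(B): from B::=F we get {epsilon, int, num, true}; from B::=num true true true we get {num}. So FIRST(B) = {epsilon, int, num, true}.
FOLLOW(S) includes $ since S is the start symbol.
FOLLOW(S): in S::=F S S if (occurrence 1), S is followed by S if with FIRST {if, int, num, true}; in S::=F S S if (occurrence 2), S is followed by if with FIRST {if}. Thus FOLLOW(S) = {$, if, int, num, true}.
FOLLOW(G): in G::=Q G num, G is followed by num with FIRST {num}; in Q::=true F G int, G is followed by int with FIRST {int}. Thus FOLLOW(G) = {int, num}.
FOLLOW(Q): in G::=Q G num, Q is followed by G num with FIRST {int, num, true}; in F::=Q, the suffix after Q is empty, so FOLLOW(Q) ⊇ FOLLOW(F) = {if, int, num, true}. Thus FOLLOW(Q) = {if, int, num, true}.
FOLLOW(B): in Q::=B, the suffix after B is empty, so FOLLOW(B) ⊇ FOLLOW(Q) = {if, int, num, true}; in F::=B int if end, B is followed by int if end with FIRST {int}. Thus FOLLOW(B) = {if, int, num, true}.
FOLLOW(F): in S::=F S S if, F is followed by S S if with FIRST {if, int, num, true}; in G::=true F int true, F is followed by int true with FIRST {int}; in Q::=true F G int, F is followed by G int with FIRST {int, num, true}; in B::=F, the suffix after F is empty, so FOLLOW(F) ⊇ FOLLOW(B) = {if, int, num, true}. Thus FOLLOW(F) = {if, int, num, true}.

{if, int, num, true}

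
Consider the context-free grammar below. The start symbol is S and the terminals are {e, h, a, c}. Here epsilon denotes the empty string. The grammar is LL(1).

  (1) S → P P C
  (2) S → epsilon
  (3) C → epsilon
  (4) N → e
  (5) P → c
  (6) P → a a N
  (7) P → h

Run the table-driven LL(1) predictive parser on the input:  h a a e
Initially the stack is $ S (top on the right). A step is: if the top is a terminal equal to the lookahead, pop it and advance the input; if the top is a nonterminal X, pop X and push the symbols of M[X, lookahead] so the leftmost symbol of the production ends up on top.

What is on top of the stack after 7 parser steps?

     Stack      Input      Action
  1  $ S        h a a e $  expand S → P P C
  2  $ C P P    h a a e $  expand P → h
  3  $ C P h    h a a e $  match h
  4  $ C P      a a e $    expand P → a a N
  5  $ C N a a  a a e $    match a
  6  $ C N a    a e $      match a
  7  $ C N      e $        expand N → e
Stack after step 7: $ C e (top = e).

e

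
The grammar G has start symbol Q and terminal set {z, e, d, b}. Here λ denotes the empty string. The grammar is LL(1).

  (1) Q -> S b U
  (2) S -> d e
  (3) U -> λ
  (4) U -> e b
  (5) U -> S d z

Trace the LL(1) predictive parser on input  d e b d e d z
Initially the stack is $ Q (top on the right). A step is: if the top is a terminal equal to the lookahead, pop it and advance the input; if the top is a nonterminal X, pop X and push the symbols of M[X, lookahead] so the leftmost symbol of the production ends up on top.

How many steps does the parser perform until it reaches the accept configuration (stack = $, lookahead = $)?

11

      Stack      Input            Action
   1  $ Q        d e b d e d z $  expand Q -> S b U
   2  $ U b S    d e b d e d z $  expand S -> d e
   3  $ U b e d  d e b d e d z $  match d
   4  $ U b e    e b d e d z $    match e
   5  $ U b      b d e d z $      match b
   6  $ U        d e d z $        expand U -> S d z
   7  $ z d S    d e d z $        expand S -> d e
   8  $ z d e d  d e d z $        match d
   9  $ z d e    e d z $          match e
  10  $ z d      d z $            match d
  11  $ z        z $              match z
Accept reached after 11 steps.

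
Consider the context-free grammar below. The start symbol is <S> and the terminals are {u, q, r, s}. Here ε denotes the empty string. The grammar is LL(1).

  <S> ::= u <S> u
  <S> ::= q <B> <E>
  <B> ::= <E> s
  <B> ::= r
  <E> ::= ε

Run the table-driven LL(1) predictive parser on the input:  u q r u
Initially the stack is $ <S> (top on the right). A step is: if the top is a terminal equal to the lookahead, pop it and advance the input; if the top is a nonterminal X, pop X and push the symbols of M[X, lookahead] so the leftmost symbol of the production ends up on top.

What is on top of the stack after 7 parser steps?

u

     Stack          Input      Action
  1  $ <S>          u q r u $  expand <S> ::= u <S> u
  2  $ u <S> u      u q r u $  match u
  3  $ u <S>        q r u $    expand <S> ::= q <B> <E>
  4  $ u <E> <B> q  q r u $    match q
  5  $ u <E> <B>    r u $      expand <B> ::= r
  6  $ u <E> r      r u $      match r
  7  $ u <E>        u $        expand <E> ::= ε
Stack after step 7: $ u (top = u).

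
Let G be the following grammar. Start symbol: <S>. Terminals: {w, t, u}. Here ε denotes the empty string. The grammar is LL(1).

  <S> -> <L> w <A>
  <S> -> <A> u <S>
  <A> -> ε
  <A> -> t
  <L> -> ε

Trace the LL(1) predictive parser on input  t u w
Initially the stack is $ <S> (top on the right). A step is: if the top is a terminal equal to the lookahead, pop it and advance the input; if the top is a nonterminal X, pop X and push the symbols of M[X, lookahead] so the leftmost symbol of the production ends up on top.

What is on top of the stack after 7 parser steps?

<A>

     Stack        Input    Action
  1  $ <S>        t u w $  expand <S> -> <A> u <S>
  2  $ <S> u <A>  t u w $  expand <A> -> t
  3  $ <S> u t    t u w $  match t
  4  $ <S> u      u w $    match u
  5  $ <S>        w $      expand <S> -> <L> w <A>
  6  $ <A> w <L>  w $      expand <L> -> ε
  7  $ <A> w      w $      match w
Stack after step 7: $ <A> (top = <A>).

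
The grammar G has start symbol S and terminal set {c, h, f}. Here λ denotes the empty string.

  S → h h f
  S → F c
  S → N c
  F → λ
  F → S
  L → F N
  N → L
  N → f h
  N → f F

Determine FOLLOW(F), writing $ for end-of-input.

FIRST(S): from S→h h f we get {h}; from S→F c we get {c, f, h}; from S→N c we get {c, f, h}. So FIRST(S) = {c, f, h}.
FIRST(F): from F→λ we get {λ}; from F→S we get {c, f, h}. So FIRST(F) = {λ, c, f, h}.
FIRST(L): from L→F N we get {c, f, h}. So FIRST(L) = {c, f, h}.
FIRST(N): from N→L we get {c, f, h}; from N→f h we get {f}; from N→f F we get {f}. So FIRST(N) = {c, f, h}.
FOLLOW(S) includes $ since S is the start symbol.
FOLLOW(S): in F→S, the suffix after S is empty, so FOLLOW(S) ⊇ FOLLOW(F) = {c, f, h}. Thus FOLLOW(S) = {$, c, f, h}.
FOLLOW(F): in S→F c, F is followed by c with FIRST {c}; in L→F N, F is followed by N with FIRST {c, f, h}; in N→f F, the suffix after F is empty, so FOLLOW(F) ⊇ FOLLOW(N) = {c}. Thus FOLLOW(F) = {c, f, h}.
FOLLOW(L): in N→L, the suffix after L is empty, so FOLLOW(L) ⊇ FOLLOW(N) = {c}. Thus FOLLOW(L) = {c}.
FOLLOW(N): in S→N c, N is followed by c with FIRST {c}; in L→F N, the suffix after N is empty, so FOLLOW(N) ⊇ FOLLOW(L) = {c}. Thus FOLLOW(N) = {c}.

{c, f, h}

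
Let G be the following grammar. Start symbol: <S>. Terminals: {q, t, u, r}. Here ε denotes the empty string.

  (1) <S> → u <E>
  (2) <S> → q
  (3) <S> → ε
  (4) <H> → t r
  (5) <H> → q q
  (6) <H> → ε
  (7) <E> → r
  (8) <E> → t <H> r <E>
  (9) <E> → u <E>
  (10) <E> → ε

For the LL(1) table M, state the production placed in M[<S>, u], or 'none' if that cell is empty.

<S> → u <E>

FIRST(<S>): from <S>→u <E> we get {u}; from <S>→q we get {q}; from <S>→ε we get {ε}. So FIRST(<S>) = {ε, q, u}.
FIRST(<H>): from <H>→t r we get {t}; from <H>→q q we get {q}; from <H>→ε we get {ε}. So FIRST(<H>) = {ε, q, t}.
FIRST(<E>): from <E>→r we get {r}; from <E>→t <H> r <E> we get {t}; from <E>→u <E> we get {u}; from <E>→ε we get {ε}. So FIRST(<E>) = {ε, r, t, u}.
FOLLOW(<S>) includes $ since <S> is the start symbol.
FOLLOW(<S>): <S> appears on no right-hand side. Thus FOLLOW(<S>) = {$}.
For <S> → u <E>: FIRST(u <E>) = {u}, so it goes in M[<S>, t] for t ∈ {u}.
For <S> → q: FIRST(q) = {q}, so it goes in M[<S>, t] for t ∈ {q}.
For <S> → ε: FIRST(ε) = {ε}, so it goes in M[<S>, t] for t ∈ {}; since ε ∈ FIRST, also for every t ∈ FOLLOW(<S>) = {$}.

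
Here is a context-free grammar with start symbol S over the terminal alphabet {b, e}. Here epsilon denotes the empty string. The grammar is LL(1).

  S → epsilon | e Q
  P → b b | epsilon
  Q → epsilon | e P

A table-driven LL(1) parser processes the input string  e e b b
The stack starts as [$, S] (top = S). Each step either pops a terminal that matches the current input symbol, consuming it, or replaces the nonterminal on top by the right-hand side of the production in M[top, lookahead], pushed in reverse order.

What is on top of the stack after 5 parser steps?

     Stack  Input      Action
  1  $ S    e e b b $  expand S → e Q
  2  $ Q e  e e b b $  match e
  3  $ Q    e b b $    expand Q → e P
  4  $ P e  e b b $    match e
  5  $ P    b b $      expand P → b b
Stack after step 5: $ b b (top = b).

b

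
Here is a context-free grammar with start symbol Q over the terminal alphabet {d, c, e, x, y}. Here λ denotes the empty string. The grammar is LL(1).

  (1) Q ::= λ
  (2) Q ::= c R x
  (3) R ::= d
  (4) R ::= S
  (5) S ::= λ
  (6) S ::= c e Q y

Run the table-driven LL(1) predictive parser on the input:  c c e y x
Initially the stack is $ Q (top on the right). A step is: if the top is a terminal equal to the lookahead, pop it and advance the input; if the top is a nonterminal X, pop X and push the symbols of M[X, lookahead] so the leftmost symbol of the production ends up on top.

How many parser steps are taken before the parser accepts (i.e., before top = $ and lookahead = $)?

9

     Stack        Input        Action
  1  $ Q          c c e y x $  expand Q ::= c R x
  2  $ x R c      c c e y x $  match c
  3  $ x R        c e y x $    expand R ::= S
  4  $ x S        c e y x $    expand S ::= c e Q y
  5  $ x y Q e c  c e y x $    match c
  6  $ x y Q e    e y x $      match e
  7  $ x y Q      y x $        expand Q ::= λ
  8  $ x y        y x $        match y
  9  $ x          x $          match x
Accept reached after 9 steps.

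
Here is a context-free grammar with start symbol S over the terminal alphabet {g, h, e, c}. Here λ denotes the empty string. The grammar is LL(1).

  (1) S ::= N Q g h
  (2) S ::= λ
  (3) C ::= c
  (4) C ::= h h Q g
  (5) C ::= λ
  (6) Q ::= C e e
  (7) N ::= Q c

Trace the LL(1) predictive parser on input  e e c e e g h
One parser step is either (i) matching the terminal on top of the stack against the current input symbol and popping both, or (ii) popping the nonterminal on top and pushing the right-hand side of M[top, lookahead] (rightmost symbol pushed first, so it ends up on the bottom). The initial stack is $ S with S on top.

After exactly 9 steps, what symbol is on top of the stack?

step 1: stack=$ S  input=e e c e e g h $  — expand S ::= N Q g h
step 2: stack=$ h g Q N  input=e e c e e g h $  — expand N ::= Q c
step 3: stack=$ h g Q c Q  input=e e c e e g h $  — expand Q ::= C e e
step 4: stack=$ h g Q c e e C  input=e e c e e g h $  — expand C ::= λ
step 5: stack=$ h g Q c e e  input=e e c e e g h $  — match e
step 6: stack=$ h g Q c e  input=e c e e g h $  — match e
step 7: stack=$ h g Q c  input=c e e g h $  — match c
step 8: stack=$ h g Q  input=e e g h $  — expand Q ::= C e e
step 9: stack=$ h g e e C  input=e e g h $  — expand C ::= λ
Stack after step 9: $ h g e e (top = e).

e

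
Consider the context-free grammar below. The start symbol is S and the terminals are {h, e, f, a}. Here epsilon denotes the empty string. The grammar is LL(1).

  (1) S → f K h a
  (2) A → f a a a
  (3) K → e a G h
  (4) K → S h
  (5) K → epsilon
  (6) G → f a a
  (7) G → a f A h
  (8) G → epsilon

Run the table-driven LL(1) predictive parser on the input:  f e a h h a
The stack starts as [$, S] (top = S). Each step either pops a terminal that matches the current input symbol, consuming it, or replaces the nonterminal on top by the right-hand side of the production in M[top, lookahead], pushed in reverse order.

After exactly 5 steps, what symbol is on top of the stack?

G

step 1: stack=$ S  input=f e a h h a $  — expand S → f K h a
step 2: stack=$ a h K f  input=f e a h h a $  — match f
step 3: stack=$ a h K  input=e a h h a $  — expand K → e a G h
step 4: stack=$ a h h G a e  input=e a h h a $  — match e
step 5: stack=$ a h h G a  input=a h h a $  — match a
Stack after step 5: $ a h h G (top = G).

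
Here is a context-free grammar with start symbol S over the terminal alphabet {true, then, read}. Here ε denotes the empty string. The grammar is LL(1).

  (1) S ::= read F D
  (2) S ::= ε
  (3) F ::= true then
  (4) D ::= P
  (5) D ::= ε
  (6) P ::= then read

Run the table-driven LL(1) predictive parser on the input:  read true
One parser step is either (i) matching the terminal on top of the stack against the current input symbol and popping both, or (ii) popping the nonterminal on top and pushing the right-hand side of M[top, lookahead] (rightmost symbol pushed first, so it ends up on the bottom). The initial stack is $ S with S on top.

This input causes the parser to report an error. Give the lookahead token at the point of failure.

step 1: stack=$ S  input=read true $  — expand S ::= read F D
step 2: stack=$ D F read  input=read true $  — match read
step 3: stack=$ D F  input=true $  — expand F ::= true then
step 4: stack=$ D then true  input=true $  — match true
step 5: stack=$ D then  input=$  — error: top is terminal then but lookahead is $

$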